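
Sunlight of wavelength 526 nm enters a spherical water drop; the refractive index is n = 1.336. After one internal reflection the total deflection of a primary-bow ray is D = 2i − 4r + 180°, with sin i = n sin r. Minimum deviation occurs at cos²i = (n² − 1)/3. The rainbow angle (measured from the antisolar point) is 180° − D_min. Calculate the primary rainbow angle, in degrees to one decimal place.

41.6°

cos²i = (1.78490 − 1)/3 = 0.26163; i = arccos(0.51150) = 59.236°.
sin r = sin 59.236°/1.336 = 0.64318; r = 40.029°.
D_min = 2·59.236° − 4·40.029° + 180° = 138.356°.
Rainbow angle = 180° − D_min = 41.644°.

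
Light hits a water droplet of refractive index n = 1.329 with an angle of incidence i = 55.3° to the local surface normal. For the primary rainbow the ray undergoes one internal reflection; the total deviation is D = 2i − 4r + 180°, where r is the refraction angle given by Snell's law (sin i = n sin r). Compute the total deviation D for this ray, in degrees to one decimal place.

137.7°

sin r = sin 55.3° / 1.329 = 0.8221/1.329 = 0.6186; r = 38.22°.
D = 2·55.3° − 4·38.22° + 180° = 110.60° − 152.86° + 180° = 137.74°.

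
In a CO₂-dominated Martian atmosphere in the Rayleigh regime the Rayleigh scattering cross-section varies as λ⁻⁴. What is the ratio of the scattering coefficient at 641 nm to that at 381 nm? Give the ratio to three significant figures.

Rayleigh scattering ∝ λ⁻⁴, so the ratio of coefficients is the inverse fourth power of the wavelength ratio.
σ(641)/σ(381) = (381/641)⁴ = (0.5944)⁴ = 0.1248.

0.125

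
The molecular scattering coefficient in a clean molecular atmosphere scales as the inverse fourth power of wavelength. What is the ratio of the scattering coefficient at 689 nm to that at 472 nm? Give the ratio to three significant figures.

0.220

Rayleigh scattering ∝ λ⁻⁴, so the ratio of coefficients is the inverse fourth power of the wavelength ratio.
σ(689)/σ(472) = (472/689)⁴ = (0.6851)⁴ = 0.2202.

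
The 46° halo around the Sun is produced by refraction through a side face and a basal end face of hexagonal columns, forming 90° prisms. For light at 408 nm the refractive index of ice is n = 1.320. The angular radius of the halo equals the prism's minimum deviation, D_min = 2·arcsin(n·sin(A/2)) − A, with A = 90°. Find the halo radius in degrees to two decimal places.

n·sin(A/2) = 1.320 × sin 45° = 1.320 × 0.7071 = 0.9334.
D_min = 2·arcsin(0.9334) − 90° = 2 × 68.968° − 90° = 47.936°.

47.94°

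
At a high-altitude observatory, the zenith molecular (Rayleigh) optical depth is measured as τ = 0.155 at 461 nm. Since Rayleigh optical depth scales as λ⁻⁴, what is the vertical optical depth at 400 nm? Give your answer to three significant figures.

0.273

τ(400 nm) = τ(461 nm) × (461/400)⁴ = 0.155 × (1.1525)⁴ = 0.155 × 1.7643 = 0.2735.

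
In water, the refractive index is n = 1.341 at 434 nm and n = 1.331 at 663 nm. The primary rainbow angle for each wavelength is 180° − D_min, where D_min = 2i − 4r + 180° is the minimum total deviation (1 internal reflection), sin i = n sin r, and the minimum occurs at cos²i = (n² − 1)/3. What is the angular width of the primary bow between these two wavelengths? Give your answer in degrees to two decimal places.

1.44°

At 434 nm (n = 1.341): cos²i = 0.26609 → i = 58.946°, r = 39.705°, D_min = 139.071°, rainbow angle = 40.929°.
At 663 nm (n = 1.331): cos²i = 0.25719 → i = 59.527°, r = 40.356°, D_min = 137.630°, rainbow angle = 42.370°.
Angular width = |40.929° − 42.370°| = 1.441°.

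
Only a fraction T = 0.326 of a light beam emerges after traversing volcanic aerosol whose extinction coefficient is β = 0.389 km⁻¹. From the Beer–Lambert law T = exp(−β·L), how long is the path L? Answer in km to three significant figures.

Beer–Lambert: T = exp(−βL) ⇒ L = −ln(T)/β = −ln(0.326)/0.389 = 1.1209/0.389 = 2.881 km.

2.88 km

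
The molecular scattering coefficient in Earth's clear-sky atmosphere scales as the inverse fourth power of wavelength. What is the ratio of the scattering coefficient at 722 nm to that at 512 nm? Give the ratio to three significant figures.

Rayleigh scattering ∝ λ⁻⁴, so the ratio of coefficients is the inverse fourth power of the wavelength ratio.
σ(722)/σ(512) = (512/722)⁴ = (0.7091)⁴ = 0.2529.

0.253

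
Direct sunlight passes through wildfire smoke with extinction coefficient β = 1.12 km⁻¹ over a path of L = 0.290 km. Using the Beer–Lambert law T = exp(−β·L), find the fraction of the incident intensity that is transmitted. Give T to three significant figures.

0.723

τ = β·L = 1.12 × 0.290 = 0.3248.
T = exp(−0.3248) = 0.7227.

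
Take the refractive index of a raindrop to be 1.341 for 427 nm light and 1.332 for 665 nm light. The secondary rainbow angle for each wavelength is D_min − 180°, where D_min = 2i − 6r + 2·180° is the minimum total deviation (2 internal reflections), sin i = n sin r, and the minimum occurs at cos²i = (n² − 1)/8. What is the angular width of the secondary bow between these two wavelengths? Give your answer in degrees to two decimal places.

At 427 nm (n = 1.341): cos²i = 0.09979 → i = 71.586°, r = 45.034°, D_min = 232.966°, rainbow angle = 52.966°.
At 665 nm (n = 1.332): cos²i = 0.09678 → i = 71.875°, r = 45.520°, D_min = 230.628°, rainbow angle = 50.628°.
Angular width = |52.966° − 50.628°| = 2.337°.

2.34°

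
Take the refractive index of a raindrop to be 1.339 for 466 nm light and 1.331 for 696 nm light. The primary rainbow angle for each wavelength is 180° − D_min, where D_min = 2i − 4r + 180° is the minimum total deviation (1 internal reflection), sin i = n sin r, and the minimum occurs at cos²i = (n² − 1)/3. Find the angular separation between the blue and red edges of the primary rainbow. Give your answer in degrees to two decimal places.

1.16°

At 466 nm (n = 1.339): cos²i = 0.26431 → i = 59.062°, r = 39.834°, D_min = 138.786°, rainbow angle = 41.214°.
At 696 nm (n = 1.331): cos²i = 0.25719 → i = 59.527°, r = 40.356°, D_min = 137.630°, rainbow angle = 42.370°.
Angular width = |41.214° − 42.370°| = 1.156°.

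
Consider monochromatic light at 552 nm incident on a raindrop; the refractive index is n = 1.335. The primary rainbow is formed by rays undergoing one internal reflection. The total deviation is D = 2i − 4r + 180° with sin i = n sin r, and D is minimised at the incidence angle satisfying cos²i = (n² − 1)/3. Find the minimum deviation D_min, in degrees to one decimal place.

cos²i = (1.78222 − 1)/3 = 0.26074; i = arccos(0.51063) = 59.294°.
sin r = sin 59.294°/1.335 = 0.64405; r = 40.094°.
D_min = 2·59.294° − 4·40.094° + 180° = 138.212°.

138.2°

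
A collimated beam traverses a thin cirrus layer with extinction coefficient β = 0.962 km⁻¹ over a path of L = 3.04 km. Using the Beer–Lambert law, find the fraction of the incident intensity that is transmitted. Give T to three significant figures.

τ = β·L = 0.962 × 3.04 = 2.9245.
T = exp(−2.9245) = 0.0537.

0.0537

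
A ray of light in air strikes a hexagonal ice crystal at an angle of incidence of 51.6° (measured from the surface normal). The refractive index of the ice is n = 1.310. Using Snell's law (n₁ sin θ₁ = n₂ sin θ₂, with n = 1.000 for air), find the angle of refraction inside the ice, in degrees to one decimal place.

36.7°

Snell: sin θ_r = sin θ_i / n = sin 51.6° / 1.310 = 0.7837 / 1.310 = 0.5982.
θ_r = arcsin(0.5982) = 36.74°.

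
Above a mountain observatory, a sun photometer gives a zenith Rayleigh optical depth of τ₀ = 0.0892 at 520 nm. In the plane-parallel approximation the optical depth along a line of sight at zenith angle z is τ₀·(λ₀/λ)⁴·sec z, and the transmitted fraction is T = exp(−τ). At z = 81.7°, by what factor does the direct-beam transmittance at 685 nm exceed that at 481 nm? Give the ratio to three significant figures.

1.89

Airmass: sec 81.7° = 6.9273.
τ(685 nm) = 0.0892 × (520/685)⁴ × 6.9273 = 0.0892 × 0.3321 × 6.9273 = 0.2052.
τ(481 nm) = 0.0892 × (520/481)⁴ × 6.9273 = 0.0892 × 1.3659 × 6.9273 = 0.8440.
T(685)/T(481) = exp(τ_B − τ_A) = exp(0.6388) = 1.8943.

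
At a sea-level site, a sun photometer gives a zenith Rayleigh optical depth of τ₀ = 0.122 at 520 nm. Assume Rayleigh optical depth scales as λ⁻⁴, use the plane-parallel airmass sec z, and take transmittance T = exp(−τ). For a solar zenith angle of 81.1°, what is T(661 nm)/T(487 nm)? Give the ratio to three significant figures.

Airmass: sec 81.1° = 6.4637.
τ(661 nm) = 0.122 × (520/661)⁴ × 6.4637 = 0.122 × 0.3830 × 6.4637 = 0.3020.
τ(487 nm) = 0.122 × (520/487)⁴ × 6.4637 = 0.122 × 1.2999 × 6.4637 = 1.0250.
T(661)/T(487) = exp(τ_B − τ_A) = exp(0.7230) = 2.0606.

2.06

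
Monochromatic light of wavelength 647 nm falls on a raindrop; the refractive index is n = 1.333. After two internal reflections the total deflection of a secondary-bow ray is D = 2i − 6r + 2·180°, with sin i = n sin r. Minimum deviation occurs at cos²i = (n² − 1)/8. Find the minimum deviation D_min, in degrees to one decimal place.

cos²i = (1.77689 − 1)/8 = 0.09711; i = arccos(0.31163) = 71.843°.
sin r = sin 71.843°/1.333 = 0.71283; r = 45.466°.
D_min = 2·71.843° − 6·45.466° + 360° = 230.891°.

230.9°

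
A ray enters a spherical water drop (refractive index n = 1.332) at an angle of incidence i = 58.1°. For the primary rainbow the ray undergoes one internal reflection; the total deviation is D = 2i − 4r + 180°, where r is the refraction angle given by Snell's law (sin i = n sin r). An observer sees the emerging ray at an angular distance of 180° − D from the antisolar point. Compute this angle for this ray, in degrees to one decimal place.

42.2°

sin r = sin 58.1° / 1.332 = 0.8490/1.332 = 0.6374; r = 39.60°.
D = 2·58.1° − 4·39.60° + 180° = 116.20° − 158.38° + 180° = 137.82°.
Angle from antisolar point = 180° − D = 42.18°.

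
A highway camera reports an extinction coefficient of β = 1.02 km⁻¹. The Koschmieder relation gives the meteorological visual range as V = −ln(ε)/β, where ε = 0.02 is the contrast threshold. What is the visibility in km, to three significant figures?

V = −ln(0.02) / 1.02 = 3.912 / 1.02 = 3.8353 km.

3.84 km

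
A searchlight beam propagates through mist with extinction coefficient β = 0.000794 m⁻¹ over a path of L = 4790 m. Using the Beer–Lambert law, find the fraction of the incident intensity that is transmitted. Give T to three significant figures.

τ = β·L = 0.000794 × 4790 = 3.8033.
T = exp(−3.8033) = 0.0223.

0.0223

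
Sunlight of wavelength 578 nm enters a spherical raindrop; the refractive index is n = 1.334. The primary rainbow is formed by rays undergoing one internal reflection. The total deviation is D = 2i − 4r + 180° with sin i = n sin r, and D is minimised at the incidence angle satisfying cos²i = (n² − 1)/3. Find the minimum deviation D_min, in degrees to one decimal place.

cos²i = (1.77956 − 1)/3 = 0.25985; i = arccos(0.50976) = 59.352°.
sin r = sin 59.352°/1.334 = 0.64492; r = 40.159°.
D_min = 2·59.352° − 4·40.159° + 180° = 138.067°.

138.1°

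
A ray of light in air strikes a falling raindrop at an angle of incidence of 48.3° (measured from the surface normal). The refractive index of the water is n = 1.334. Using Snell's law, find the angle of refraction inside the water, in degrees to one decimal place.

34.0°

Snell: sin θ_r = sin θ_i / n = sin 48.3° / 1.334 = 0.7466 / 1.334 = 0.5597.
θ_r = arcsin(0.5597) = 34.03°.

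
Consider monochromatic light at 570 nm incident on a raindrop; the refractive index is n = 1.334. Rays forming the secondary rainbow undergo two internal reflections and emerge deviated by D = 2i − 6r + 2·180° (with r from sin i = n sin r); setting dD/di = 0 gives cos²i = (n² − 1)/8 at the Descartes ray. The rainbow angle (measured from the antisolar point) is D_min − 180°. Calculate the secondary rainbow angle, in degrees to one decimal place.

51.2°

cos²i = (1.77956 − 1)/8 = 0.09744; i = arccos(0.31216) = 71.810°.
sin r = sin 71.810°/1.334 = 0.71217; r = 45.411°.
D_min = 2·71.810° − 6·45.411° + 360° = 231.153°.
Rainbow angle = D_min − 180° = 51.153°.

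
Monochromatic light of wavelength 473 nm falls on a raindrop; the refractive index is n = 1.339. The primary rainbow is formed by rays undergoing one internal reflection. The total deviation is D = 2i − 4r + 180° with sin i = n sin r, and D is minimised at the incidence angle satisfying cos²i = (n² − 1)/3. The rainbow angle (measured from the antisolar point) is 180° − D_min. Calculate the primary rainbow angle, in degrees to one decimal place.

41.2°

cos²i = (1.79292 − 1)/3 = 0.26431; i = arccos(0.51411) = 59.062°.
sin r = sin 59.062°/1.339 = 0.64057; r = 39.834°.
D_min = 2·59.062° − 4·39.834° + 180° = 138.786°.
Rainbow angle = 180° − D_min = 41.214°.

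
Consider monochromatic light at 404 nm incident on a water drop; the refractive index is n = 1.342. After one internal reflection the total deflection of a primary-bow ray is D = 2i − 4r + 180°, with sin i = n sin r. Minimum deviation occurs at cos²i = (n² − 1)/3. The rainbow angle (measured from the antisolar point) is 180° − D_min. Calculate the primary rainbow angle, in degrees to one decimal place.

40.8°

cos²i = (1.80096 − 1)/3 = 0.26699; i = arccos(0.51671) = 58.888°.
sin r = sin 58.888°/1.342 = 0.63797; r = 39.641°.
D_min = 2·58.888° − 4·39.641° + 180° = 139.213°.
Rainbow angle = 180° − D_min = 40.787°.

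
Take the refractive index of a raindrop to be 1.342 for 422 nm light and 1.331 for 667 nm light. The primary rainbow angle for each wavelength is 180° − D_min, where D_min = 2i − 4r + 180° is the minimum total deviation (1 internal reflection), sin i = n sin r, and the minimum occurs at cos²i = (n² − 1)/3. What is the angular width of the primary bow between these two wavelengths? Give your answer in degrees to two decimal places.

At 422 nm (n = 1.342): cos²i = 0.26699 → i = 58.888°, r = 39.641°, D_min = 139.213°, rainbow angle = 40.787°.
At 667 nm (n = 1.331): cos²i = 0.25719 → i = 59.527°, r = 40.356°, D_min = 137.630°, rainbow angle = 42.370°.
Angular width = |40.787° − 42.370°| = 1.583°.

1.58°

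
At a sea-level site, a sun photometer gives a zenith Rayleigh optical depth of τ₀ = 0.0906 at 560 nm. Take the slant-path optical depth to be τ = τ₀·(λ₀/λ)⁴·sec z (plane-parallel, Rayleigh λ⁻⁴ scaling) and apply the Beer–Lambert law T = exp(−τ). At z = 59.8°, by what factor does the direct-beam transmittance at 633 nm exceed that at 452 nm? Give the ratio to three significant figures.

1.37

Airmass: sec 59.8° = 1.9880.
τ(633 nm) = 0.0906 × (560/633)⁴ × 1.9880 = 0.0906 × 0.6125 × 1.9880 = 0.1103.
τ(452 nm) = 0.0906 × (560/452)⁴ × 1.9880 = 0.0906 × 2.3561 × 1.9880 = 0.4244.
T(633)/T(452) = exp(τ_B − τ_A) = exp(0.3140) = 1.3689.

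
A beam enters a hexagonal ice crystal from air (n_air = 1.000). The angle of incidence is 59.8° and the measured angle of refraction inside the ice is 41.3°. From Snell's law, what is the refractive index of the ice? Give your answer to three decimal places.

n = sin θ_i / sin θ_r = sin 59.8° / sin 41.3° = 0.8643 / 0.6600 = 1.3095.

1.310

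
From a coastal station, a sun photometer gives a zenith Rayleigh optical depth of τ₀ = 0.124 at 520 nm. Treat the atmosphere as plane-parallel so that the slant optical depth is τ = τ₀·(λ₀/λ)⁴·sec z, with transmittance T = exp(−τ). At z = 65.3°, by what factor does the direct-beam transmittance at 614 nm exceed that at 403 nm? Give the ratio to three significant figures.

Airmass: sec 65.3° = 2.3931.
τ(614 nm) = 0.124 × (520/614)⁴ × 2.3931 = 0.124 × 0.5144 × 2.3931 = 0.1527.
τ(403 nm) = 0.124 × (520/403)⁴ × 2.3931 = 0.124 × 2.7720 × 2.3931 = 0.8226.
T(614)/T(403) = exp(τ_B − τ_A) = exp(0.6699) = 1.9541.

1.95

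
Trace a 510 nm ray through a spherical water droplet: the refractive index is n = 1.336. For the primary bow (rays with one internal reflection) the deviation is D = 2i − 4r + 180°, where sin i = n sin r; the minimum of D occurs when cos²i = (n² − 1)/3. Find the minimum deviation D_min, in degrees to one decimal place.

cos²i = (1.78490 − 1)/3 = 0.26163; i = arccos(0.51150) = 59.236°.
sin r = sin 59.236°/1.336 = 0.64318; r = 40.029°.
D_min = 2·59.236° − 4·40.029° + 180° = 138.356°.

138.4°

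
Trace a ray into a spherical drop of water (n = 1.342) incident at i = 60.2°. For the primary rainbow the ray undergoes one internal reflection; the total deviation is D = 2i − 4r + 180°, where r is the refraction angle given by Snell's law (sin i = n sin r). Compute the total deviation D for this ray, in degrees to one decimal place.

139.3°

sin r = sin 60.2° / 1.342 = 0.8678/1.342 = 0.6466; r = 40.29°.
D = 2·60.2° − 4·40.29° + 180° = 120.40° − 161.15° + 180° = 139.25°.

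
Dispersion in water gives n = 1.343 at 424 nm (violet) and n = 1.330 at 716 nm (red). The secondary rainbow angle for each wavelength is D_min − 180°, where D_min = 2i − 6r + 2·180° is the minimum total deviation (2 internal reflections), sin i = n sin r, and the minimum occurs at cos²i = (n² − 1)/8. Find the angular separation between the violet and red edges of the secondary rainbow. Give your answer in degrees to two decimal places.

3.38°

At 424 nm (n = 1.343): cos²i = 0.10046 → i = 71.522°, r = 44.928°, D_min = 233.478°, rainbow angle = 53.478°.
At 716 nm (n = 1.330): cos²i = 0.09611 → i = 71.940°, r = 45.630°, D_min = 230.101°, rainbow angle = 50.101°.
Angular width = |53.478° − 50.101°| = 3.377°.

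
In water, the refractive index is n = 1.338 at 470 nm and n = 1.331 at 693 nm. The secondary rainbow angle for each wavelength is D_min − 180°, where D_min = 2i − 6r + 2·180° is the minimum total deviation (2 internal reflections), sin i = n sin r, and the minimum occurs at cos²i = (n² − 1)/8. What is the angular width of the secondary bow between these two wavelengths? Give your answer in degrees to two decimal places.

1.83°

At 470 nm (n = 1.338): cos²i = 0.09878 → i = 71.682°, r = 45.195°, D_min = 232.193°, rainbow angle = 52.193°.
At 693 nm (n = 1.331): cos²i = 0.09645 → i = 71.907°, r = 45.575°, D_min = 230.365°, rainbow angle = 50.365°.
Angular width = |52.193° − 50.365°| = 1.828°.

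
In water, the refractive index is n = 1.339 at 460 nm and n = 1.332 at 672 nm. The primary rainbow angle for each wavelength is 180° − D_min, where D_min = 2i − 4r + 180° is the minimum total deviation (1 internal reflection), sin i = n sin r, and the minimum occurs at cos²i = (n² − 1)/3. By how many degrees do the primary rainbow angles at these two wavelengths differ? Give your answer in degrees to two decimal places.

At 460 nm (n = 1.339): cos²i = 0.26431 → i = 59.062°, r = 39.834°, D_min = 138.786°, rainbow angle = 41.214°.
At 672 nm (n = 1.332): cos²i = 0.25807 → i = 59.469°, r = 40.290°, D_min = 137.776°, rainbow angle = 42.224°.
Angular width = |41.214° − 42.224°| = 1.010°.

1.01°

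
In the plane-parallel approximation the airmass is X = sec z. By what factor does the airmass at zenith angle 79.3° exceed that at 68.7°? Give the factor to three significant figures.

1.96

X(79.3°)/X(68.7°) = sec 79.3° / sec 68.7° = cos 68.7° / cos 79.3° = 0.3633/0.1857 = 1.9565.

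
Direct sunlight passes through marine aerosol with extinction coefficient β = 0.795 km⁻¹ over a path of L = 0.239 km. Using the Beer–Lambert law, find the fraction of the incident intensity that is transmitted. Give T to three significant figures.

0.827

τ = β·L = 0.795 × 0.239 = 0.1900.
T = exp(−0.1900) = 0.8270.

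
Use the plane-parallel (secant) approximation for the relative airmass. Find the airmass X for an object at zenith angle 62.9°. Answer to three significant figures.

2.20

X = sec z = 1/cos 62.9° = 1/0.4555 = 2.1952.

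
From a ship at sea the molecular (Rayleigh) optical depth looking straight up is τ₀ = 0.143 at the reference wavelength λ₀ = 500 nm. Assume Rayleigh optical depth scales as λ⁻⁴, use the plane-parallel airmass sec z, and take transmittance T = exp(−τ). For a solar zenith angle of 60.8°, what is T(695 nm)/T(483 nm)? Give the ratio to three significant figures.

1.29

Airmass: sec 60.8° = 2.0498.
τ(695 nm) = 0.143 × (500/695)⁴ × 2.0498 = 0.143 × 0.2679 × 2.0498 = 0.0785.
τ(483 nm) = 0.143 × (500/483)⁴ × 2.0498 = 0.143 × 1.1484 × 2.0498 = 0.3366.
T(695)/T(483) = exp(τ_B − τ_A) = exp(0.2581) = 1.2945.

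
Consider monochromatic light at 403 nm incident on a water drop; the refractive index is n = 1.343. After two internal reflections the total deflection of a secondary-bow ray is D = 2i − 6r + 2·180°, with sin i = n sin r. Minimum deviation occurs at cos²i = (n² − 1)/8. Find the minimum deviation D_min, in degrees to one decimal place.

cos²i = (1.80365 − 1)/8 = 0.10046; i = arccos(0.31695) = 71.522°.
sin r = sin 71.522°/1.343 = 0.70621; r = 44.928°.
D_min = 2·71.522° − 6·44.928° + 360° = 233.478°.

233.5°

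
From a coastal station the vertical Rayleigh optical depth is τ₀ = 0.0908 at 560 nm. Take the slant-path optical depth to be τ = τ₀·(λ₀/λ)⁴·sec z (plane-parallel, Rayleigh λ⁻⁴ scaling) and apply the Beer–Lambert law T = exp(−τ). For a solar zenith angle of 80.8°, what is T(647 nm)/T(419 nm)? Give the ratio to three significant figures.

Airmass: sec 80.8° = 6.2546.
τ(647 nm) = 0.0908 × (560/647)⁴ × 6.2546 = 0.0908 × 0.5612 × 6.2546 = 0.3187.
τ(419 nm) = 0.0908 × (560/419)⁴ × 6.2546 = 0.0908 × 3.1908 × 6.2546 = 1.8121.
T(647)/T(419) = exp(τ_B − τ_A) = exp(1.4934) = 4.4521.

4.45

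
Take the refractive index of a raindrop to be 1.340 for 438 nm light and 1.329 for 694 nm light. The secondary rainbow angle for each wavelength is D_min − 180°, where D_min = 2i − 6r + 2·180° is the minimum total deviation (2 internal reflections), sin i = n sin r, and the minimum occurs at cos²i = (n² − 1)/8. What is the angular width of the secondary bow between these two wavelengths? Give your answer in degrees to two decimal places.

2.87°

At 438 nm (n = 1.340): cos²i = 0.09945 → i = 71.618°, r = 45.088°, D_min = 232.709°, rainbow angle = 52.709°.
At 694 nm (n = 1.329): cos²i = 0.09578 → i = 71.972°, r = 45.685°, D_min = 229.837°, rainbow angle = 49.837°.
Angular width = |52.709° − 49.837°| = 2.872°.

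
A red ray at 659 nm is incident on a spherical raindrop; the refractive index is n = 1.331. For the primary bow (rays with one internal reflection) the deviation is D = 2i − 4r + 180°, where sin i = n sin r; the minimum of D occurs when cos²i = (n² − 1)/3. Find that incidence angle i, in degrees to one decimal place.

cos²i = (1.331² − 1)/3 = (1.77156 − 1)/3 = 0.25719.
cos i = 0.50714, so i = 59.527°.

59.5°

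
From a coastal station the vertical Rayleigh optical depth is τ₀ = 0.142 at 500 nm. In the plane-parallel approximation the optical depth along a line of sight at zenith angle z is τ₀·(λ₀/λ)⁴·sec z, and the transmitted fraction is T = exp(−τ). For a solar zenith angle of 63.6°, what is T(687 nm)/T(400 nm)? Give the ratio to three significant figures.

Airmass: sec 63.6° = 2.2490.
τ(687 nm) = 0.142 × (500/687)⁴ × 2.2490 = 0.142 × 0.2806 × 2.2490 = 0.0896.
τ(400 nm) = 0.142 × (500/400)⁴ × 2.2490 = 0.142 × 2.4414 × 2.2490 = 0.7797.
T(687)/T(400) = exp(τ_B − τ_A) = exp(0.6901) = 1.9939.

1.99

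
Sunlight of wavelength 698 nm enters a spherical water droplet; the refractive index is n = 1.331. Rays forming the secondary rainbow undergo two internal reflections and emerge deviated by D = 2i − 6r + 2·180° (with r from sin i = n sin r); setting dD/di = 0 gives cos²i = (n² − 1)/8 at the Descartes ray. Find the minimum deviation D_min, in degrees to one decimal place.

230.4°

cos²i = (1.77156 − 1)/8 = 0.09645; i = arccos(0.31056) = 71.907°.
sin r = sin 71.907°/1.331 = 0.71417; r = 45.575°.
D_min = 2·71.907° − 6·45.575° + 360° = 230.365°.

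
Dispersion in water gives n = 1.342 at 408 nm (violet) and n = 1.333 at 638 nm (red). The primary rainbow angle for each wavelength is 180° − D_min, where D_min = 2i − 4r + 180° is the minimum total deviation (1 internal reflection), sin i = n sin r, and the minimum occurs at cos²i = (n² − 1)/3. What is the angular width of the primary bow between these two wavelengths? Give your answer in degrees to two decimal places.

1.29°

At 408 nm (n = 1.342): cos²i = 0.26699 → i = 58.888°, r = 39.641°, D_min = 139.213°, rainbow angle = 40.787°.
At 638 nm (n = 1.333): cos²i = 0.25896 → i = 59.410°, r = 40.225°, D_min = 137.922°, rainbow angle = 42.078°.
Angular width = |40.787° − 42.078°| = 1.291°.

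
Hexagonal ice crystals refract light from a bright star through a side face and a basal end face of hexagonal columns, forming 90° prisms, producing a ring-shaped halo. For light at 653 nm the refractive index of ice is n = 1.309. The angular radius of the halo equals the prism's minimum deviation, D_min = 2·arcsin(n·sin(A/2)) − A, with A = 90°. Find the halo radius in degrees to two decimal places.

n·sin(A/2) = 1.309 × sin 45° = 1.309 × 0.7071 = 0.9256.
D_min = 2·arcsin(0.9256) − 90° = 2 × 67.759° − 90° = 45.519°.

45.52°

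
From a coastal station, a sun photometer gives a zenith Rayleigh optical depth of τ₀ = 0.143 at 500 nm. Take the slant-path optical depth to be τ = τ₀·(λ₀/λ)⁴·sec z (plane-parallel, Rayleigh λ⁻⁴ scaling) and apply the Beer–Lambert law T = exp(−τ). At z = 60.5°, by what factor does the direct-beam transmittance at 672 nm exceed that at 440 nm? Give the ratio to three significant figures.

Airmass: sec 60.5° = 2.0308.
τ(672 nm) = 0.143 × (500/672)⁴ × 2.0308 = 0.143 × 0.3065 × 2.0308 = 0.0890.
τ(440 nm) = 0.143 × (500/440)⁴ × 2.0308 = 0.143 × 1.6675 × 2.0308 = 0.4842.
T(672)/T(440) = exp(τ_B − τ_A) = exp(0.3952) = 1.4847.

1.48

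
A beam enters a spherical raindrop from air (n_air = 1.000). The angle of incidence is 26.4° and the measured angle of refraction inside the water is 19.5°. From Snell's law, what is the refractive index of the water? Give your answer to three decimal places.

n = sin θ_i / sin θ_r = sin 26.4° / sin 19.5° = 0.4446 / 0.3338 = 1.3320.

1.332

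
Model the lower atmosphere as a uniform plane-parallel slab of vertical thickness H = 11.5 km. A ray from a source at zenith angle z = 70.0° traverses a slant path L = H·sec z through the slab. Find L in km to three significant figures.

sec z = 1/cos 70.0° = 2.9238.
L = 11.5 × 2.9238 = 33.624 km.

33.6 km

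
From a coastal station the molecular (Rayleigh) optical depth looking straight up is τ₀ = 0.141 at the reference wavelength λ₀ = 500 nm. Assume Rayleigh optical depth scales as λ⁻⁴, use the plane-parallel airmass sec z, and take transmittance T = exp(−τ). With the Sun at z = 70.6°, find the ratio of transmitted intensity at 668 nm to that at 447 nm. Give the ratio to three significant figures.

Airmass: sec 70.6° = 3.0106.
τ(668 nm) = 0.141 × (500/668)⁴ × 3.0106 = 0.141 × 0.3139 × 3.0106 = 0.1332.
τ(447 nm) = 0.141 × (500/447)⁴ × 3.0106 = 0.141 × 1.5655 × 3.0106 = 0.6645.
T(668)/T(447) = exp(τ_B − τ_A) = exp(0.5313) = 1.7011.

1.70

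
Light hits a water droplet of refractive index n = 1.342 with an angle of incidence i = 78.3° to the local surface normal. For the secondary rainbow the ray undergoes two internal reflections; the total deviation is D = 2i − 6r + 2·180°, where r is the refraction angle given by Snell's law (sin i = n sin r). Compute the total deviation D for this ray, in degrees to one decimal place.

sin r = sin 78.3° / 1.342 = 0.9792/1.342 = 0.7297; r = 46.86°.
D = 2·78.3° − 6·46.86° + 2·180° = 156.60° − 281.15° + 360° = 235.45°.

235.4°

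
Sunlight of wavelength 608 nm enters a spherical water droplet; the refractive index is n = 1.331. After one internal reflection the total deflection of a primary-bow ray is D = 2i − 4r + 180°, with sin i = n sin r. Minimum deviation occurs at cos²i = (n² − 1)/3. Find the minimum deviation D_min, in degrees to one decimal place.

cos²i = (1.77156 − 1)/3 = 0.25719; i = arccos(0.50714) = 59.527°.
sin r = sin 59.527°/1.331 = 0.64753; r = 40.356°.
D_min = 2·59.527° − 4·40.356° + 180° = 137.630°.

137.6°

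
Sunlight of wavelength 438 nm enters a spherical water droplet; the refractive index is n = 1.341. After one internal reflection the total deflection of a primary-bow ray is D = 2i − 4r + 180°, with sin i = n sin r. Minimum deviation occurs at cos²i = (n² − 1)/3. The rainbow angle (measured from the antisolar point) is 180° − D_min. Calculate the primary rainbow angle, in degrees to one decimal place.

cos²i = (1.79828 − 1)/3 = 0.26609; i = arccos(0.51584) = 58.946°.
sin r = sin 58.946°/1.341 = 0.63884; r = 39.705°.
D_min = 2·58.946° − 4·39.705° + 180° = 139.071°.
Rainbow angle = 180° − D_min = 40.929°.

40.9°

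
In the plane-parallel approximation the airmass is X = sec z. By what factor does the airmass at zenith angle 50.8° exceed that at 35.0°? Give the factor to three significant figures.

1.30

X(50.8°)/X(35.0°) = sec 50.8° / sec 35.0° = cos 35.0° / cos 50.8° = 0.8192/0.6320 = 1.2961.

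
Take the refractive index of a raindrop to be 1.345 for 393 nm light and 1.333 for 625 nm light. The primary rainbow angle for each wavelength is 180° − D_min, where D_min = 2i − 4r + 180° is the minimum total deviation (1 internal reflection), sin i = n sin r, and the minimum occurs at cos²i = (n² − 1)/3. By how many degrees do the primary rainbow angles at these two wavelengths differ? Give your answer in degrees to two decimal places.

At 393 nm (n = 1.345): cos²i = 0.26967 → i = 58.715°, r = 39.448°, D_min = 139.635°, rainbow angle = 40.365°.
At 625 nm (n = 1.333): cos²i = 0.25896 → i = 59.410°, r = 40.225°, D_min = 137.922°, rainbow angle = 42.078°.
Angular width = |40.365° − 42.078°| = 1.713°.

1.71°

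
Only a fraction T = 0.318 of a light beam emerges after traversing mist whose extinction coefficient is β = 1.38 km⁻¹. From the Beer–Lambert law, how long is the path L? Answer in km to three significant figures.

Beer–Lambert: T = exp(−βL) ⇒ L = −ln(T)/β = −ln(0.318)/1.38 = 1.1457/1.38 = 0.8302 km.

0.830 km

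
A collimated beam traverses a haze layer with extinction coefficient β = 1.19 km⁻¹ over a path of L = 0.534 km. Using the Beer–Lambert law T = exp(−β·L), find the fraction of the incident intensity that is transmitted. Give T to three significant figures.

0.530

τ = β·L = 1.19 × 0.534 = 0.6355.
T = exp(−0.6355) = 0.5297.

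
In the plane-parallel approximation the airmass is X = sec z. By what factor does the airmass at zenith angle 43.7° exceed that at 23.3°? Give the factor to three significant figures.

X(43.7°)/X(23.3°) = sec 43.7° / sec 23.3° = cos 23.3° / cos 43.7° = 0.9184/0.7230 = 1.2704.

1.27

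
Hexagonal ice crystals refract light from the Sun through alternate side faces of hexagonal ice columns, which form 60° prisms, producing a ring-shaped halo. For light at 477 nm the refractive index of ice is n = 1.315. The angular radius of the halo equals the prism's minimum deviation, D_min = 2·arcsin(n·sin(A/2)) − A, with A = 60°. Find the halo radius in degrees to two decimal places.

22.22°

n·sin(A/2) = 1.315 × sin 30° = 1.315 × 0.5000 = 0.6575.
D_min = 2·arcsin(0.6575) − 60° = 2 × 41.109° − 60° = 22.219°.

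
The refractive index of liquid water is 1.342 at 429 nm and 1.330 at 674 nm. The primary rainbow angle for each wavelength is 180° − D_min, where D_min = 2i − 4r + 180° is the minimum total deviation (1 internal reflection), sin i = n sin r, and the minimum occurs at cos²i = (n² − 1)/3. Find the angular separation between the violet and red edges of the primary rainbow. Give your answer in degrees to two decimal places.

At 429 nm (n = 1.342): cos²i = 0.26699 → i = 58.888°, r = 39.641°, D_min = 139.213°, rainbow angle = 40.787°.
At 674 nm (n = 1.330): cos²i = 0.25630 → i = 59.585°, r = 40.422°, D_min = 137.484°, rainbow angle = 42.516°.
Angular width = |40.787° − 42.516°| = 1.729°.

1.73°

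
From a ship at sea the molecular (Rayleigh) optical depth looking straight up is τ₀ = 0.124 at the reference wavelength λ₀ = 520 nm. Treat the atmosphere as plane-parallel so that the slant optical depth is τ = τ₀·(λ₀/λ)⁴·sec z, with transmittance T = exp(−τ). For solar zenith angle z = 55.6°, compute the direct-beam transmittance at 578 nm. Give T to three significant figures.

0.866

sec 55.6° = 1.7700.
τ = 0.124 × (520/578)⁴ × 1.7700 = 0.124 × 0.6551 × 1.7700 = 0.1438.
T = exp(−0.1438) = 0.8661.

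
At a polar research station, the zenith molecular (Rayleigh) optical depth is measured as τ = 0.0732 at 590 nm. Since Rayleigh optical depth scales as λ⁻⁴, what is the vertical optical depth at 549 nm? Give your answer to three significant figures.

0.0976

τ(549 nm) = τ(590 nm) × (590/549)⁴ = 0.0732 × (1.0747)⁴ = 0.0732 × 1.3339 = 0.0976.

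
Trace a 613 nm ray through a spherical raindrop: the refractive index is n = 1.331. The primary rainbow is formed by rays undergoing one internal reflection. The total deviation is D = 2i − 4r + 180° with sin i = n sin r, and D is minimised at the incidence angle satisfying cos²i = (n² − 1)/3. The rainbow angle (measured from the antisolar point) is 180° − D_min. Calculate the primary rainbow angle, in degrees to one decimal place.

cos²i = (1.77156 − 1)/3 = 0.25719; i = arccos(0.50714) = 59.527°.
sin r = sin 59.527°/1.331 = 0.64753; r = 40.356°.
D_min = 2·59.527° − 4·40.356° + 180° = 137.630°.
Rainbow angle = 180° − D_min = 42.370°.

42.4°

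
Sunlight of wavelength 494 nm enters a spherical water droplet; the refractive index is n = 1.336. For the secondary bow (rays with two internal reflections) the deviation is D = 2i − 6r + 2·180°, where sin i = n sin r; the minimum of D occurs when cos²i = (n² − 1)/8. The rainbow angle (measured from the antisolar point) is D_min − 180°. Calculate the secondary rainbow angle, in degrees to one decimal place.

cos²i = (1.78490 − 1)/8 = 0.09811; i = arccos(0.31323) = 71.746°.
sin r = sin 71.746°/1.336 = 0.71084; r = 45.303°.
D_min = 2·71.746° − 6·45.303° + 360° = 231.674°.
Rainbow angle = D_min − 180° = 51.674°.

51.7°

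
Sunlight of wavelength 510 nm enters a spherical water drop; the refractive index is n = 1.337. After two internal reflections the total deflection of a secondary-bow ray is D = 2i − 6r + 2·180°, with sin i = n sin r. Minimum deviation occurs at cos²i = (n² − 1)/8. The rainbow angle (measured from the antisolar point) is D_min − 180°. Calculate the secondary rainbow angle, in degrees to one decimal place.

51.9°

cos²i = (1.78757 − 1)/8 = 0.09845; i = arccos(0.31376) = 71.714°.
sin r = sin 71.714°/1.337 = 0.71017; r = 45.249°.
D_min = 2·71.714° − 6·45.249° + 360° = 231.934°.
Rainbow angle = D_min − 180° = 51.934°.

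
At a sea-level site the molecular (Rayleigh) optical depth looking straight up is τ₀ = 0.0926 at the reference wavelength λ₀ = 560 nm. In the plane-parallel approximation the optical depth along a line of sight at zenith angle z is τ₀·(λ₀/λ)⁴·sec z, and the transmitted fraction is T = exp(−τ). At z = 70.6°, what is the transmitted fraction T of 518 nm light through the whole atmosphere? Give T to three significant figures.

0.683

sec 70.6° = 3.0106.
τ = 0.0926 × (560/518)⁴ × 3.0106 = 0.0926 × 1.3659 × 3.0106 = 0.3808.
T = exp(−0.3808) = 0.6833.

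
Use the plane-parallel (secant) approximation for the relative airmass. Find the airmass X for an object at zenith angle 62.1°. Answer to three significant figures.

X = sec z = 1/cos 62.1° = 1/0.4679 = 2.1371.

2.14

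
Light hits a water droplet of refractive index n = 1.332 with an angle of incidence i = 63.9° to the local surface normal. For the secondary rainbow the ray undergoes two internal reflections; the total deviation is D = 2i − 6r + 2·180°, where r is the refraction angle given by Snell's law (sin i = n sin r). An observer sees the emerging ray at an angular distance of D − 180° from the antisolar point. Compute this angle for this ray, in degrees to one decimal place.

53.5°

sin r = sin 63.9° / 1.332 = 0.8980/1.332 = 0.6742; r = 42.39°.
D = 2·63.9° − 6·42.39° + 2·180° = 127.80° − 254.35° + 360° = 233.45°.
Angle from antisolar point = D − 180° = 53.45°.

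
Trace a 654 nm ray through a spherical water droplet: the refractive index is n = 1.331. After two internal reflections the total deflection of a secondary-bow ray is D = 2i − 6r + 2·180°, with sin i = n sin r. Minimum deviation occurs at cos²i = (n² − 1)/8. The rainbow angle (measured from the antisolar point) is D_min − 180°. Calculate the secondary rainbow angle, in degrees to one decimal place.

50.4°

cos²i = (1.77156 − 1)/8 = 0.09645; i = arccos(0.31056) = 71.907°.
sin r = sin 71.907°/1.331 = 0.71417; r = 45.575°.
D_min = 2·71.907° − 6·45.575° + 360° = 230.365°.
Rainbow angle = D_min − 180° = 50.365°.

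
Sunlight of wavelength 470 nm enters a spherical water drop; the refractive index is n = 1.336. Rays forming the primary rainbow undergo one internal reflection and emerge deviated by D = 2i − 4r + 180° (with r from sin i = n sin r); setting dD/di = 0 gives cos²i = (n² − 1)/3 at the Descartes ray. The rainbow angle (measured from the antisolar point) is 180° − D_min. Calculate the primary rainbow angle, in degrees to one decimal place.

cos²i = (1.78490 − 1)/3 = 0.26163; i = arccos(0.51150) = 59.236°.
sin r = sin 59.236°/1.336 = 0.64318; r = 40.029°.
D_min = 2·59.236° − 4·40.029° + 180° = 138.356°.
Rainbow angle = 180° − D_min = 41.644°.

41.6°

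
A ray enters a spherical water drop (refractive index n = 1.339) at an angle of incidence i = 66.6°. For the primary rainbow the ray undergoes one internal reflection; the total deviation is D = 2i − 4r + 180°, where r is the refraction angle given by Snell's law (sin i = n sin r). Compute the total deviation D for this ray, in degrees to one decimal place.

140.1°

sin r = sin 66.6° / 1.339 = 0.9178/1.339 = 0.6854; r = 43.27°.
D = 2·66.6° − 4·43.27° + 180° = 133.20° − 173.07° + 180° = 140.13°.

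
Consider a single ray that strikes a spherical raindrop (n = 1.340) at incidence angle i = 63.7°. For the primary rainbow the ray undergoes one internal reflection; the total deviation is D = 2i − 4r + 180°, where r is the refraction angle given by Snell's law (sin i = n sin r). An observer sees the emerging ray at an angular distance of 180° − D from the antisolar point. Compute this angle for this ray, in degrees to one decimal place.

40.6°

sin r = sin 63.7° / 1.340 = 0.8965/1.340 = 0.6690; r = 41.99°.
D = 2·63.7° − 4·41.99° + 180° = 127.40° − 167.97° + 180° = 139.43°.
Angle from antisolar point = 180° − D = 40.57°.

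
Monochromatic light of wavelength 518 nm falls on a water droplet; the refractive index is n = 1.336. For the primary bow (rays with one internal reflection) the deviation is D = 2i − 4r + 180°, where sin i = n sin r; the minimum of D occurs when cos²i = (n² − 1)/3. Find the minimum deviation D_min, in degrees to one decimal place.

138.4°

cos²i = (1.78490 − 1)/3 = 0.26163; i = arccos(0.51150) = 59.236°.
sin r = sin 59.236°/1.336 = 0.64318; r = 40.029°.
D_min = 2·59.236° − 4·40.029° + 180° = 138.356°.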